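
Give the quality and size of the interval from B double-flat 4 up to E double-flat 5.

perfect fourth

B to E spans four letter names (B-C-D-E), so the interval is some kind of fourth.
The perfect fourth spans 5 semitones, and Bbb4 to Ebb5 is exactly 5 semitones — so this is a perfect fourth.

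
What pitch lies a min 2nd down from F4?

E4

Counting two letter names down from F lands on E.
A minor second is 1 semitone; 1 semitone down from F4 gives E4.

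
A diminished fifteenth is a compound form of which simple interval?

Take out an octave (7 from the number): 15 − 7 = 8.
So a diminished fifteenth is an octave plus a diminished octave. The quality is unchanged.

diminished octave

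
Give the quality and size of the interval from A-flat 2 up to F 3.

A to F spans six letter names (A-B-C-D-E-F): a sixth.
Ab2 to F3 is 9 semitones, matching the major sixth exactly, so the quality is major.

major 6th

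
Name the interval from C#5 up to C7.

diminished 15th

C to C is the same letter name, plus 2 octaves, so the interval is some kind of fifteenth.
A perfect fifteenth would be 24 semitones; C#5 to C7 is 23, one semitone narrower, so the interval is diminished.
(Equivalently, a compound diminished octave: a diminished octave plus an octave.)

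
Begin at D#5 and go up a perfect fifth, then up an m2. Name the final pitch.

D#5 up a perfect fifth → A#5 (7 semitones).
A#5 up a minor second → B5 (1 semitone).

B5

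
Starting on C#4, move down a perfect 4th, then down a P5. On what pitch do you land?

C#3

C#4 down a perfect fourth → G#3 (5 semitones).
A perfect fifth down from G#3 is C#3.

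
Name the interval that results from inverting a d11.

A5

First reduce the compound diminished eleventh to its simple form, a diminished fourth.
Inverted interval numbers add to nine, so a fourth pairs with a fifth (4 + 5 = 9).
Quality inverts too: diminished becomes augmented. That makes the inversion an augmented fifth.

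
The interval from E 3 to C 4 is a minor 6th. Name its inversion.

major third

Interval numbers invert to sum to nine: 6 + 3 = 9, so a sixth inverts to a third.
Quality inverts too: minor becomes major. That makes the inversion a major third.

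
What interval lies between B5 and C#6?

B to C spans two letter names (B-C) — that makes it a second of some quality.
B5 to C#6 is 2 semitones, matching the major second exactly, so the quality is major.

M2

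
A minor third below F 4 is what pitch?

D 4

Three letter names down from F: D.
A minor third is 3 semitones; 3 semitones down from F4 gives D4.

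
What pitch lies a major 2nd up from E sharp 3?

Counting two letter names up from E lands on F.
Moving 2 semitones up from E#3 (the size of a major second) reaches F##3.

F double-sharp 3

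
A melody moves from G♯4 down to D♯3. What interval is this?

perfect eleventh

Descending from G#4 to D#3 is the same interval as ascending D#3 to G#4.
D to G spans four letter names (D-E-F-G), plus an octave: an eleventh.
Counting semitones, D#3→G#4 is 17, which is the perfect eleventh.
(Equivalently, a compound perfect fourth: a perfect fourth plus an octave.)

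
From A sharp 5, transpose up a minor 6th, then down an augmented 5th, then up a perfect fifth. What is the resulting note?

F 6

Up a minor sixth from A#5: F#6 (8 semitones up).
Down an augmented fifth from F#6: Bb5 (8 semitones down).
Up a perfect fifth from Bb5: F6 (7 semitones up).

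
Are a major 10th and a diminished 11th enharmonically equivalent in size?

Both span 16 semitones: a major tenth and a diminished eleventh are the same chromatic distance.

Yes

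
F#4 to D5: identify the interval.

minor 6th

F to D spans six letter names (F-G-A-B-C-D), so the interval is some kind of sixth.
At 8 semitones, F#4→D5 falls one short of a major sixth: minor.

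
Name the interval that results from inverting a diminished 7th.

augmented second

Interval numbers invert to sum to nine: 7 + 2 = 9, so a seventh inverts to a second.
And diminished becomes augmented under inversion, so we get an augmented second.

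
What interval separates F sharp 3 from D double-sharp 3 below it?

diminished third

Descending from F#3 to D##3 is the same interval as ascending D##3 to F#3.
D to F spans three letter names (D-E-F), so the interval is some kind of third.
D##3 to F#3 spans 2 semitones — two semitones narrower than the major third (4) — giving a diminished third.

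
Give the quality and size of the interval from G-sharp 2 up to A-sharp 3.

major ninth

G to A spans two letter names (G-A), plus an octave, so the interval is some kind of ninth.
The major ninth spans 14 semitones, and G#2 to A#3 is exactly 14 semitones — so this is a major ninth.
(Equivalently, a compound major second: a major second plus an octave.)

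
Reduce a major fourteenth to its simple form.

M7

Subtracting seven from the interval number removes an octave: 14 − 7 = 7.
Quality carries through unchanged, so the simple form is a major seventh.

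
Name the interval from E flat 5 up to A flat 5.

perfect fourth

E to A spans four letter names (E-F-G-A) — that makes it a fourth of some quality.
Counting semitones, Eb5→Ab5 is 5, which is the perfect fourth.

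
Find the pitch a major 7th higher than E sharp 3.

D double-sharp 4

Seven letter names up from E: D.
Moving 11 semitones up from E#3 (the size of a major seventh) reaches D##4.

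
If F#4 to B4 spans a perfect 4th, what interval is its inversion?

perfect fifth

The rule of nine gives the new number: 9 − 4 = 5, so a fourth becomes a fifth.
Quality inverts too: perfect stays perfect. That makes the inversion a perfect fifth.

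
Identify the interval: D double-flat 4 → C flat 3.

minor 9th

Descending from Dbb4 to Cb3 is the same interval as ascending Cb3 to Dbb4.
C to D spans two letter names (C-D), plus an octave: a ninth.
Cb3 to Dbb4 is 13 semitones, a half step short of the major ninth (14), so this is minor.
(Equivalently, a compound minor second: a minor second plus an octave.)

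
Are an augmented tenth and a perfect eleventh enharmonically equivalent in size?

Yes

Both span 17 semitones: an augmented tenth and a perfect eleventh are the same chromatic distance.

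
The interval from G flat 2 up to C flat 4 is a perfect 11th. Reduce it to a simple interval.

Each octave removed subtracts seven from the number: 11 − 7 = 4.
That makes a perfect eleventh a compound perfect fourth — an octave plus a perfect fourth.

P4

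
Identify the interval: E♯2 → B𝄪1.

Descending from E#2 to B##1 is the same interval as ascending B##1 to E#2.
B to E spans four letter names (B-C-D-E): a fourth.
The perfect fourth is 5 semitones; here we have 4, one semitone narrower: diminished.

diminished 4th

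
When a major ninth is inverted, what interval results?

m7

First reduce the compound major ninth to its simple form, a major second.
Interval numbers invert to sum to nine: 2 + 7 = 9, so a second inverts to a seventh.
And major becomes minor under inversion, so we get a minor seventh.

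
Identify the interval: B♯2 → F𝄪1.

P11

Descending from B#2 to F##1 is the same interval as ascending F##1 to B#2.
F to B spans four letter names (F-G-A-B), plus an octave — that makes it an eleventh of some quality.
F##1 to B#2 is 17 semitones, matching the perfect eleventh exactly, so the quality is perfect.
(Equivalently, a compound perfect fourth: a perfect fourth plus an octave.)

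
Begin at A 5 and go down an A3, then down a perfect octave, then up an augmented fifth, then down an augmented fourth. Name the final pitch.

G flat 4

A5 down an augmented third → Fb5 (5 semitones).
Fb5 down a perfect octave → Fb4 (12 semitones).
Up an augmented fifth from Fb4: C5 (8 semitones up).
An augmented fourth down from C5 is Gb4.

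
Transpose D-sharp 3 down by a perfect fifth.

G-sharp 2

The fifth takes the letter from D down to G.
A perfect fifth is 7 semitones; 7 semitones down from D#3 gives G#2.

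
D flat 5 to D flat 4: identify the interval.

P8

Descending from Db5 to Db4 is the same interval as ascending Db4 to Db5.
D to D is the same letter name, plus an octave — that makes it an octave of some quality.
The perfect octave spans 12 semitones, and Db4 to Db5 is exactly 12 semitones — so this is a perfect octave.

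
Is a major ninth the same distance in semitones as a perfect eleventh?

No

A major ninth is 14 semitones but a perfect eleventh is 17 semitones — different sizes.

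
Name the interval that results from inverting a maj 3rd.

Interval numbers invert to sum to nine: 3 + 6 = 9, so a third inverts to a sixth.
Quality inverts too: major becomes minor. That makes the inversion a minor sixth.

m6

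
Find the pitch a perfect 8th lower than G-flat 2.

G-flat 1

An octave keeps the letter name G, an octave down from G.
Moving 12 semitones down from Gb2 (the size of a perfect octave) reaches Gb1.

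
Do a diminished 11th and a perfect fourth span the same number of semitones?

A diminished eleventh spans 16 semitones; a perfect fourth spans 5 semitones. They differ by 11.

No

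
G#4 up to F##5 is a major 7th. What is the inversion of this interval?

Inverted interval numbers add to nine, so a seventh pairs with a second (7 + 2 = 9).
And major becomes minor under inversion, so we get a minor second.

m2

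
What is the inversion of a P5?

Inverted interval numbers add to nine, so a fifth pairs with a fourth (5 + 4 = 9).
And perfect stays perfect under inversion, so we get a perfect fourth.

perfect 4th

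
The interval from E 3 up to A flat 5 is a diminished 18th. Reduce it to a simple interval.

Take out 2 octaves (14 from the number): 18 − 14 = 4.
So a diminished eighteenth is 2 octaves plus a diminished fourth. The quality is unchanged.

diminished 4th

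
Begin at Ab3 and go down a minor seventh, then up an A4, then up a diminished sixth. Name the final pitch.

Cb4

A minor seventh down from Ab3 is Bb2.
Bb2 up an augmented fourth → E3 (6 semitones).
A diminished sixth up from E3 is Cb4.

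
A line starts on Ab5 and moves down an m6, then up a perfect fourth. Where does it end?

A minor sixth down from Ab5 is C5.
C5 up a perfect fourth → F5 (5 semitones).

F5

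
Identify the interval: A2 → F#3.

major sixth

A to F spans six letter names (A-B-C-D-E-F), so the interval is some kind of sixth.
A2 to F#3 is 9 semitones, matching the major sixth exactly, so the quality is major.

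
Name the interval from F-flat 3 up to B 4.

AA11

F to B spans four letter names (F-G-A-B), plus an octave — that makes it an eleventh of some quality.
The perfect eleventh is 17 semitones; here we have 19, two semitones wider: doubly augmented.
(Equivalently, a compound doubly augmented fourth: a doubly augmented fourth plus an octave.)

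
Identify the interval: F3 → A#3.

F to A spans three letter names (F-G-A): a third.
A major third would be 4 semitones; F3 to A#3 is 5, one semitone wider, so the interval is augmented.

augmented 3rd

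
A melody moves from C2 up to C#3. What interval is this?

augmented octave

C to C is the same letter name, plus an octave — that makes it an octave of some quality.
A perfect octave would be 12 semitones; C2 to C#3 is 13, one semitone wider, so the interval is augmented.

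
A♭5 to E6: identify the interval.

augmented fifth

A to E spans five letter names (A-B-C-D-E) — that makes it a fifth of some quality.
Ab5 to E6 spans 8 semitones — one semitone wider than the perfect fifth (7) — giving an augmented fifth.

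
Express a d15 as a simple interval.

Take out an octave (7 from the number): 15 − 7 = 8.
Quality carries through unchanged, so the simple form is a diminished octave.

diminished octave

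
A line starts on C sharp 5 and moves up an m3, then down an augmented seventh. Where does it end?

Up a minor third from C#5: E5 (3 semitones up).
E5 down an augmented seventh → Fb4 (12 semitones).

F flat 4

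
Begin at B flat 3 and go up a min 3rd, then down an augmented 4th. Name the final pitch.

A double-flat 3

A minor third up from Bb3 is Db4.
An augmented fourth down from Db4 is Abb3.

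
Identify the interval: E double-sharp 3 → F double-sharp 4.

E to F spans two letter names (E-F), plus an octave — that makes it a ninth of some quality.
E##3 to F##4 is 13 semitones, a half step short of the major ninth (14), so this is minor.
(Equivalently, a compound minor second: a minor second plus an octave.)

minor ninth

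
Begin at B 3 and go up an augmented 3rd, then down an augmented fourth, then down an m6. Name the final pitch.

An augmented third up from B3 is D##4.
An augmented fourth down from D##4 is A#3.
A#3 down a minor sixth → C##3 (8 semitones).

C double-sharp 3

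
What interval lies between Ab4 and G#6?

augmented fourteenth

A to G spans seven letter names (A-B-C-D-E-F-G), plus an octave — that makes it a fourteenth of some quality.
Ab4 to G#6 spans 24 semitones — one semitone wider than the major fourteenth (23) — giving an augmented fourteenth.
(Equivalently, a compound augmented seventh: an augmented seventh plus an octave.)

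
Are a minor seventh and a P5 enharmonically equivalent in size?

No

10 semitones (minor seventh) vs 7 semitones (perfect fifth): not equal.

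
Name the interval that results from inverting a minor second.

Interval numbers invert to sum to nine: 2 + 7 = 9, so a second inverts to a seventh.
And minor becomes major under inversion, so we get a major seventh.

M7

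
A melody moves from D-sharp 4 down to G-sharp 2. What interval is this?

perfect 12th

Descending from D#4 to G#2 is the same interval as ascending G#2 to D#4.
G to D spans five letter names (G-A-B-C-D), plus an octave, so the interval is some kind of twelfth.
The perfect twelfth spans 19 semitones, and G#2 to D#4 is exactly 19 semitones — so this is a perfect twelfth.
(Equivalently, a compound perfect fifth: a perfect fifth plus an octave.)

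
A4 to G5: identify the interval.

m7

A to G spans seven letter names (A-B-C-D-E-F-G) — that makes it a seventh of some quality.
A major seventh would be 11 semitones, but A4 to G5 is 10 — one semitone narrower, making it a minor seventh.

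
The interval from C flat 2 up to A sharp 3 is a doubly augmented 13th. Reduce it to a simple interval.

doubly augmented 6th

Each octave removed subtracts seven from the number: 13 − 7 = 6.
Quality carries through unchanged, so the simple form is a doubly augmented sixth.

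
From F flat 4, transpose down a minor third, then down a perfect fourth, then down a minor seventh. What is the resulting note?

Fb4 down a minor third → Db4 (3 semitones).
Down a perfect fourth from Db4: Ab3 (5 semitones down).
A minor seventh down from Ab3 is Bb2.

B flat 2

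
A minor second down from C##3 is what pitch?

The second takes the letter from C down to B.
Moving 1 semitone down from C##3 (the size of a minor second) reaches B##2.

B##2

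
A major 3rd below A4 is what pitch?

Three letter names down from A: F.
Moving 4 semitones down from A4 (the size of a major third) reaches F4.

F4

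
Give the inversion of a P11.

First reduce the compound perfect eleventh to its simple form, a perfect fourth.
Interval numbers invert to sum to nine: 4 + 5 = 9, so a fourth inverts to a fifth.
Quality inverts too: perfect stays perfect. That makes the inversion a perfect fifth.

perfect fifth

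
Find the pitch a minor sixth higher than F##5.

D#6

The sixth takes the letter from F up to D.
A minor sixth spans 8 semitones, so from F##5 the target pitch is D#6.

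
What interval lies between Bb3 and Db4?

B to D spans three letter names (B-C-D): a third.
A major third would be 4 semitones, but Bb3 to Db4 is 3 — one semitone narrower, making it a minor third.

m3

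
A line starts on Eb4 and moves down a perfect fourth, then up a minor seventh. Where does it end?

Down a perfect fourth from Eb4: Bb3 (5 semitones down).
Bb3 up a minor seventh → Ab4 (10 semitones).

Ab4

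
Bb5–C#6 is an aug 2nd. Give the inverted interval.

diminished 7th

Interval numbers invert to sum to nine: 2 + 7 = 9, so a second inverts to a seventh.
And augmented becomes diminished under inversion, so we get a diminished seventh.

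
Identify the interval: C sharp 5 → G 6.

diminished twelfth

C to G spans five letter names (C-D-E-F-G), plus an octave — that makes it a twelfth of some quality.
The perfect twelfth is 19 semitones; here we have 18, one semitone narrower: diminished.
(Equivalently, a compound diminished fifth: a diminished fifth plus an octave.)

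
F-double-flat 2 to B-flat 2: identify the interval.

doubly augmented fourth

F to B spans four letter names (F-G-A-B): a fourth.
Fbb2 to Bb2 spans 7 semitones — two semitones wider than the perfect fourth (5) — giving a doubly augmented fourth.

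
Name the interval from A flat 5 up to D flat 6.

A to D spans four letter names (A-B-C-D), so the interval is some kind of fourth.
Counting semitones, Ab5→Db6 is 5, which is the perfect fourth.

perfect fourth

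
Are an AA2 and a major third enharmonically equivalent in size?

Yes

A doubly augmented second = 4 semitones = a major third; enharmonically equal.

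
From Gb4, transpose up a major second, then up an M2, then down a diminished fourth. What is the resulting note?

F#4

Gb4 up a major second → Ab4 (2 semitones).
Ab4 up a major second → Bb4 (2 semitones).
Down a diminished fourth from Bb4: F#4 (4 semitones down).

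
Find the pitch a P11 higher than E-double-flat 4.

Four letters up from E (plus an octave) reaches A.
A perfect eleventh spans 17 semitones, so from Ebb4 the target pitch is Abb5.

A-double-flat 5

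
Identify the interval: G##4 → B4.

G to B spans three letter names (G-A-B): a third.
A major third would be 4 semitones; G##4 to B4 is 2, two semitones narrower, so the interval is diminished.

d3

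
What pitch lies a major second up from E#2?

F##2

Counting two letter names up from E lands on F.
A major second spans 2 semitones, so from E#2 the target pitch is F##2.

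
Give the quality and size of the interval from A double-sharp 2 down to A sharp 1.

augmented octave

Descending from A##2 to A#1 is the same interval as ascending A#1 to A##2.
A to A is the same letter name, plus an octave, so the interval is some kind of octave.
The perfect octave is 12 semitones; here we have 13, one semitone wider: augmented.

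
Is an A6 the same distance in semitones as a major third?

No

10 semitones (augmented sixth) vs 4 semitones (major third): not equal.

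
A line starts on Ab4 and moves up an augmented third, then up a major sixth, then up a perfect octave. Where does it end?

An augmented third up from Ab4 is C#5.
C#5 up a major sixth → A#5 (9 semitones).
Up a perfect octave from A#5: A#6 (12 semitones up).

A#6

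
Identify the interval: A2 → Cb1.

A13

Descending from A2 to Cb1 is the same interval as ascending Cb1 to A2.
C to A spans six letter names (C-D-E-F-G-A), plus an octave: a thirteenth.
The major thirteenth is 21 semitones; here we have 22, one semitone wider: augmented.
(Equivalently, a compound augmented sixth: an augmented sixth plus an octave.)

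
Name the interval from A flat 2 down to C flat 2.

Descending from Ab2 to Cb2 is the same interval as ascending Cb2 to Ab2.
C to A spans six letter names (C-D-E-F-G-A) — that makes it a sixth of some quality.
Counting semitones, Cb2→Ab2 is 9, which is the major sixth.

major sixth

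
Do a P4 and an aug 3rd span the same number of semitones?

Yes

A perfect fourth spans 5 semitones, and an augmented third also spans 5 semitones — they're enharmonic.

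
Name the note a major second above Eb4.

F4

The second takes the letter from E up to F.
A major second is 2 semitones; 2 semitones up from Eb4 gives F4.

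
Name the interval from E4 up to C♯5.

M6

E to C spans six letter names (E-F-G-A-B-C): a sixth.
Counting semitones, E4→C#5 is 9, which is the major sixth.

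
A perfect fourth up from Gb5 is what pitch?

Four letter names up from G: C.
Moving 5 semitones up from Gb5 (the size of a perfect fourth) reaches Cb6.

Cb6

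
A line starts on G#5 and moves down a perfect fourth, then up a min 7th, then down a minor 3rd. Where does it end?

A#5

G#5 down a perfect fourth → D#5 (5 semitones).
Up a minor seventh from D#5: C#6 (10 semitones up).
A minor third down from C#6 is A#5.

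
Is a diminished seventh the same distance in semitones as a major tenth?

A diminished seventh spans 9 semitones; a major tenth spans 16 semitones. They differ by 7.

No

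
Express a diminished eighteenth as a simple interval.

d4

Subtracting seven from the interval number removes an octave: 18 − 14 = 4.
So a diminished eighteenth is 2 octaves plus a diminished fourth. The quality is unchanged.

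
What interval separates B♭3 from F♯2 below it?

diminished eleventh

Descending from Bb3 to F#2 is the same interval as ascending F#2 to Bb3.
F to B spans four letter names (F-G-A-B), plus an octave — that makes it an eleventh of some quality.
F#2 to Bb3 spans 16 semitones — one semitone narrower than the perfect eleventh (17) — giving a diminished eleventh.
(Equivalently, a compound diminished fourth: a diminished fourth plus an octave.)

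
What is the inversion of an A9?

diminished 7th

First reduce the compound augmented ninth to its simple form, an augmented second.
Interval numbers invert to sum to nine: 2 + 7 = 9, so a second inverts to a seventh.
The quality also flips — augmented becomes diminished — giving a diminished seventh.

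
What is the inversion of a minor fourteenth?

First reduce the compound minor fourteenth to its simple form, a minor seventh.
The rule of nine gives the new number: 9 − 7 = 2, so a seventh becomes a second.
Quality inverts too: minor becomes major. That makes the inversion a major second.

major second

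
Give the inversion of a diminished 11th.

First reduce the compound diminished eleventh to its simple form, a diminished fourth.
Inverted interval numbers add to nine, so a fourth pairs with a fifth (4 + 5 = 9).
And diminished becomes augmented under inversion, so we get an augmented fifth.

A5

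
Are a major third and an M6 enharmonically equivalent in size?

No

A major third is 4 semitones but a major sixth is 9 semitones — different sizes.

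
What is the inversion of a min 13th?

major 3rd

First reduce the compound minor thirteenth to its simple form, a minor sixth.
Inverted interval numbers add to nine, so a sixth pairs with a third (6 + 3 = 9).
And minor becomes major under inversion, so we get a major third.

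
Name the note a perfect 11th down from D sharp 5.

A sharp 3

Counting four letter names plus an octave down from D lands on A.
A perfect eleventh spans 17 semitones, so from D#5 the target pitch is A#3.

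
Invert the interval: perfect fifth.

perfect 4th

The rule of nine gives the new number: 9 − 5 = 4, so a fifth becomes a fourth.
And perfect stays perfect under inversion, so we get a perfect fourth.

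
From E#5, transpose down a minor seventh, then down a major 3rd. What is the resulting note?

D#4

A minor seventh down from E#5 is F##4.
A major third down from F##4 is D#4.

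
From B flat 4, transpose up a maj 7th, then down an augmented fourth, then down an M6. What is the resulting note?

Bb4 up a major seventh → A5 (11 semitones).
Down an augmented fourth from A5: Eb5 (6 semitones down).
Down a major sixth from Eb5: Gb4 (9 semitones down).

G flat 4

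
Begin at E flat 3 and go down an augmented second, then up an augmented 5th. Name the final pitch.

Down an augmented second from Eb3: Dbb3 (3 semitones down).
An augmented fifth up from Dbb3 is Ab3.

A flat 3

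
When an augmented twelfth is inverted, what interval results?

First reduce the compound augmented twelfth to its simple form, an augmented fifth.
Inverted interval numbers add to nine, so a fifth pairs with a fourth (5 + 4 = 9).
The quality also flips — augmented becomes diminished — giving a diminished fourth.

diminished fourth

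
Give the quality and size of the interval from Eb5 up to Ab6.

E to A spans four letter names (E-F-G-A), plus an octave — that makes it an eleventh of some quality.
Counting semitones, Eb5→Ab6 is 17, which is the perfect eleventh.
(Equivalently, a compound perfect fourth: a perfect fourth plus an octave.)

perfect eleventh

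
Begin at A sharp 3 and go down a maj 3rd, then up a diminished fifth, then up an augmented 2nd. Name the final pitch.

D sharp 4

A major third down from A#3 is F#3.
F#3 up a diminished fifth → C4 (6 semitones).
C4 up an augmented second → D#4 (3 semitones).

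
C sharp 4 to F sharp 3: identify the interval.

Descending from C#4 to F#3 is the same interval as ascending F#3 to C#4.
F to C spans five letter names (F-G-A-B-C), so the interval is some kind of fifth.
Counting semitones, F#3→C#4 is 7, which is the perfect fifth.

perfect 5th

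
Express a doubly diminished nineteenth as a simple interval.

Take out 2 octaves (14 from the number): 19 − 14 = 5.
Quality carries through unchanged, so the simple form is a doubly diminished fifth.

dd5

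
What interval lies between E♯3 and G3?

diminished 3rd

E to G spans three letter names (E-F-G): a third.
A major third would be 4 semitones; E#3 to G3 is 2, two semitones narrower, so the interval is diminished.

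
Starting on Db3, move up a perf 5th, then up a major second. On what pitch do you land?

Bb3

Db3 up a perfect fifth → Ab3 (7 semitones).
A major second up from Ab3 is Bb3.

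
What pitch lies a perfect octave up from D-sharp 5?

D-sharp 6

An octave keeps the letter name D, an octave up from D.
A perfect octave spans 12 semitones, so from D#5 the target pitch is D#6.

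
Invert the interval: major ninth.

First reduce the compound major ninth to its simple form, a major second.
Interval numbers invert to sum to nine: 2 + 7 = 9, so a second inverts to a seventh.
Quality inverts too: major becomes minor. That makes the inversion a minor seventh.

minor seventh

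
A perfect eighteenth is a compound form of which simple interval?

Each octave removed subtracts seven from the number: 18 − 14 = 4.
Quality carries through unchanged, so the simple form is a perfect fourth.

perfect fourth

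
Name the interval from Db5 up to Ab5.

P5

D to A spans five letter names (D-E-F-G-A) — that makes it a fifth of some quality.
The perfect fifth spans 7 semitones, and Db5 to Ab5 is exactly 7 semitones — so this is a perfect fifth.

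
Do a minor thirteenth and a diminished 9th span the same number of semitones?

20 semitones (minor thirteenth) vs 12 semitones (diminished ninth): not equal.

No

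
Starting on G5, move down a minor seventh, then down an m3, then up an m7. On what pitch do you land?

E5

Down a minor seventh from G5: A4 (10 semitones down).
A minor third down from A4 is F#4.
F#4 up a minor seventh → E5 (10 semitones).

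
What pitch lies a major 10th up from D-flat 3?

Three letters up from D (plus an octave) reaches F.
A major tenth spans 16 semitones, so from Db3 the target pitch is F4.

F 4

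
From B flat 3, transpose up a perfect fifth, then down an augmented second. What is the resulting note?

Bb3 up a perfect fifth → F4 (7 semitones).
Down an augmented second from F4: Ebb4 (3 semitones down).

E double-flat 4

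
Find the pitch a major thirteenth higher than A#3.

F##5

Six letters up from A (plus an octave) reaches F.
A major thirteenth spans 21 semitones, so from A#3 the target pitch is F##5.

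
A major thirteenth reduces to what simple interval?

Subtracting seven from the interval number removes an octave: 13 − 7 = 6.
That makes a major thirteenth a compound major sixth — an octave plus a major sixth.

major sixth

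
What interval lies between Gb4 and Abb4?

minor 2nd

G to A spans two letter names (G-A): a second.
Gb4 to Abb4 is 1 semitone, a half step short of the major second (2), so this is minor.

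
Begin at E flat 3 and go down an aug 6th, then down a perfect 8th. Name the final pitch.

Down an augmented sixth from Eb3: Gbb2 (10 semitones down).
Gbb2 down a perfect octave → Gbb1 (12 semitones).

G double-flat 1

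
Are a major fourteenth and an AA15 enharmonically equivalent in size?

23 semitones (major fourteenth) vs 26 semitones (doubly augmented fifteenth): not equal.

No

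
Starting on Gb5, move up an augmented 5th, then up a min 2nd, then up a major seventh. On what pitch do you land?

D7

Up an augmented fifth from Gb5: D6 (8 semitones up).
A minor second up from D6 is Eb6.
Up a major seventh from Eb6: D7 (11 semitones up).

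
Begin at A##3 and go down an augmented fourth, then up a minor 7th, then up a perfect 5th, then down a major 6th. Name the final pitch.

A##3 down an augmented fourth → E#3 (6 semitones).
E#3 up a minor seventh → D#4 (10 semitones).
D#4 up a perfect fifth → A#4 (7 semitones).
A#4 down a major sixth → C#4 (9 semitones).

C#4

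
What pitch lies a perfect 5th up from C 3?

G 3

Counting five letter names up from C lands on G.
Moving 7 semitones up from C3 (the size of a perfect fifth) reaches G3.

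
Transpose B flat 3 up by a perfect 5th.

Counting five letter names up from B lands on F.
A perfect fifth is 7 semitones; 7 semitones up from Bb3 gives F4.

F 4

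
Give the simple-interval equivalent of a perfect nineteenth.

perfect fifth

Subtracting seven from the interval number removes an octave: 19 − 14 = 5.
That makes a perfect nineteenth a compound perfect fifth — 2 octaves plus a perfect fifth.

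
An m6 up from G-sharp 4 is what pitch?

The sixth takes the letter from G up to E.
A minor sixth is 8 semitones; 8 semitones up from G#4 gives E5.

E 5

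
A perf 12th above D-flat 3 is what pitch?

A-flat 4

The twelfth's letter: D up five letter names plus an octave → A.
Moving 19 semitones up from Db3 (the size of a perfect twelfth) reaches Ab4.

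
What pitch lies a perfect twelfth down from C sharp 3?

F sharp 1

Counting five letter names plus an octave down from C lands on F.
A perfect twelfth is 19 semitones; 19 semitones down from C#3 gives F#1.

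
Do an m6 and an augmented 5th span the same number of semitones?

A minor sixth spans 8 semitones, and an augmented fifth also spans 8 semitones — they're enharmonic.

Yes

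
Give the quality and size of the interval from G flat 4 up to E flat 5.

G to E spans six letter names (G-A-B-C-D-E), so the interval is some kind of sixth.
The major sixth spans 9 semitones, and Gb4 to Eb5 is exactly 9 semitones — so this is a major sixth.

major 6th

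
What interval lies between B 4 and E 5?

P4

B to E spans four letter names (B-C-D-E): a fourth.
The perfect fourth spans 5 semitones, and B4 to E5 is exactly 5 semitones — so this is a perfect fourth.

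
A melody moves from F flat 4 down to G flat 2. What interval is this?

minor fourteenth

Descending from Fb4 to Gb2 is the same interval as ascending Gb2 to Fb4.
G to F spans seven letter names (G-A-B-C-D-E-F), plus an octave: a fourteenth.
Gb2 to Fb4 is 22 semitones, a half step short of the major fourteenth (23), so this is minor.
(Equivalently, a compound minor seventh: a minor seventh plus an octave.)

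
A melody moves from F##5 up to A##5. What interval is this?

F to A spans three letter names (F-G-A) — that makes it a third of some quality.
F##5 to A##5 is 4 semitones, matching the major third exactly, so the quality is major.

major third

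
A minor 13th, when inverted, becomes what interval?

First reduce the compound minor thirteenth to its simple form, a minor sixth.
The rule of nine gives the new number: 9 − 6 = 3, so a sixth becomes a third.
The quality also flips — minor becomes major — giving a major third.

major third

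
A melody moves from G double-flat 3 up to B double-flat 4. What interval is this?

major tenth

G to B spans three letter names (G-A-B), plus an octave: a tenth.
The major tenth spans 16 semitones, and Gbb3 to Bbb4 is exactly 16 semitones — so this is a major tenth.
(Equivalently, a compound major third: a major third plus an octave.)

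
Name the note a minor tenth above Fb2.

Counting three letter names plus an octave up from F lands on A.
A minor tenth spans 15 semitones, so from Fb2 the target pitch is Abb3.

Abb3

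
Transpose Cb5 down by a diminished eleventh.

G3

Four letters down from C (plus an octave) reaches G.
A diminished eleventh is 16 semitones; 16 semitones down from Cb5 gives G3.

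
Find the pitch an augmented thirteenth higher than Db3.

The thirteenth's letter: D up six letter names plus an octave → B.
Moving 22 semitones up from Db3 (the size of an augmented thirteenth) reaches B4.

B4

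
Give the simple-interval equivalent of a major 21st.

Subtracting seven from the interval number removes an octave: 21 − 14 = 7.
That makes a major twenty-first a compound major seventh — 2 octaves plus a major seventh.

major seventh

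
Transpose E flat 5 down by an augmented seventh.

F double-flat 4

Counting seven letter names down from E lands on F.
Moving 12 semitones down from Eb5 (the size of an augmented seventh) reaches Fbb4.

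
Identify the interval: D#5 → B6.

minor thirteenth

D to B spans six letter names (D-E-F-G-A-B), plus an octave: a thirteenth.
A major thirteenth would be 21 semitones, but D#5 to B6 is 20 — one semitone narrower, making it a minor thirteenth.
(Equivalently, a compound minor sixth: a minor sixth plus an octave.)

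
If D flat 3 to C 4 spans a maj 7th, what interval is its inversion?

minor second

Inverted interval numbers add to nine, so a seventh pairs with a second (7 + 2 = 9).
Quality inverts too: major becomes minor. That makes the inversion a minor second.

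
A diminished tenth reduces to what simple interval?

Each octave removed subtracts seven from the number: 10 − 7 = 3.
That makes a diminished tenth a compound diminished third — an octave plus a diminished third.

diminished 3rd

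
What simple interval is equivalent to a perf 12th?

P5

Take out an octave (7 from the number): 12 − 7 = 5.
Quality carries through unchanged, so the simple form is a perfect fifth.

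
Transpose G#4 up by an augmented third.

Three letter names up from G: B.
An augmented third is 5 semitones; 5 semitones up from G#4 gives B##4.

B##4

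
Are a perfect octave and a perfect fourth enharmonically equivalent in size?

A perfect octave is 12 semitones but a perfect fourth is 5 semitones — different sizes.

No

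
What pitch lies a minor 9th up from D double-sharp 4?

E sharp 5

Counting two letter names plus an octave up from D lands on E.
Moving 13 semitones up from D##4 (the size of a minor ninth) reaches E#5.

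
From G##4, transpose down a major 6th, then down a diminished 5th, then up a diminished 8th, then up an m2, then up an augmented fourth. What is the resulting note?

B#4

A major sixth down from G##4 is B#3.
Down a diminished fifth from B#3: E##3 (6 semitones down).
E##3 up a diminished octave → E#4 (11 semitones).
E#4 up a minor second → F#4 (1 semitone).
Up an augmented fourth from F#4: B#4 (6 semitones up).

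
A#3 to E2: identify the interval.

augmented eleventh

Descending from A#3 to E2 is the same interval as ascending E2 to A#3.
E to A spans four letter names (E-F-G-A), plus an octave — that makes it an eleventh of some quality.
E2 to A#3 spans 18 semitones — one semitone wider than the perfect eleventh (17) — giving an augmented eleventh.
(Equivalently, a compound augmented fourth: an augmented fourth plus an octave.)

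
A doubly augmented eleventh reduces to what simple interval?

Each octave removed subtracts seven from the number: 11 − 7 = 4.
So a doubly augmented eleventh is an octave plus a doubly augmented fourth. The quality is unchanged.

doubly augmented 4th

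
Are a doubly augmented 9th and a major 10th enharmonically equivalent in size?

Yes

A doubly augmented ninth = 16 semitones = a major tenth; enharmonically equal.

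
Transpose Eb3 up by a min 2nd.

Fb3

The second takes the letter from E up to F.
A minor second is 1 semitone; 1 semitone up from Eb3 gives Fb3.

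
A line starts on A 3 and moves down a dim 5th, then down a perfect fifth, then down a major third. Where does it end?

A3 down a diminished fifth → D#3 (6 semitones).
A perfect fifth down from D#3 is G#2.
A major third down from G#2 is E2.

E 2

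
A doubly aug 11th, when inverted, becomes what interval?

First reduce the compound doubly augmented eleventh to its simple form, a doubly augmented fourth.
Interval numbers invert to sum to nine: 4 + 5 = 9, so a fourth inverts to a fifth.
And doubly augmented becomes doubly diminished under inversion, so we get a doubly diminished fifth.

dd5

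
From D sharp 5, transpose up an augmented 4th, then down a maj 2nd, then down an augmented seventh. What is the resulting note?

G 4

An augmented fourth up from D#5 is G##5.
G##5 down a major second → F##5 (2 semitones).
Down an augmented seventh from F##5: G4 (12 semitones down).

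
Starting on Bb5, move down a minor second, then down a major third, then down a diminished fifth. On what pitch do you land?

A minor second down from Bb5 is A5.
Down a major third from A5: F5 (4 semitones down).
F5 down a diminished fifth → B4 (6 semitones).

B4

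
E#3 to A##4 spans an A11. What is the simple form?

Each octave removed subtracts seven from the number: 11 − 7 = 4.
That makes an augmented eleventh a compound augmented fourth — an octave plus an augmented fourth.

A4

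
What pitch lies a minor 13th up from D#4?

Six letters up from D (plus an octave) reaches B.
A minor thirteenth is 20 semitones; 20 semitones up from D#4 gives B5.

B5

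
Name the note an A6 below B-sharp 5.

D 5

Counting six letter names down from B lands on D.
An augmented sixth is 10 semitones; 10 semitones down from B#5 gives D5.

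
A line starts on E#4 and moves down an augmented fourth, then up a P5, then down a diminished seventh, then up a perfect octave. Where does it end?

Down an augmented fourth from E#4: B3 (6 semitones down).
Up a perfect fifth from B3: F#4 (7 semitones up).
Down a diminished seventh from F#4: G##3 (9 semitones down).
G##3 up a perfect octave → G##4 (12 semitones).

G##4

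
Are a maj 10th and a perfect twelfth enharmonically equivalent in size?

No

A major tenth is 16 semitones but a perfect twelfth is 19 semitones — different sizes.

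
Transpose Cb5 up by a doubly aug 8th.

The letter stays C (same as the start), shifted an octave up.
A doubly augmented octave spans 14 semitones, so from Cb5 the target pitch is C#6.

C#6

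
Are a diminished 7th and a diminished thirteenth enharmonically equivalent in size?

No

9 semitones (diminished seventh) vs 19 semitones (diminished thirteenth): not equal.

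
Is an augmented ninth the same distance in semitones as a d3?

An augmented ninth spans 15 semitones; a diminished third spans 2 semitones. They differ by 13.

No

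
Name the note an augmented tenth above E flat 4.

The tenth's letter: E up three letter names plus an octave → G.
Moving 17 semitones up from Eb4 (the size of an augmented tenth) reaches G#5.

G sharp 5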